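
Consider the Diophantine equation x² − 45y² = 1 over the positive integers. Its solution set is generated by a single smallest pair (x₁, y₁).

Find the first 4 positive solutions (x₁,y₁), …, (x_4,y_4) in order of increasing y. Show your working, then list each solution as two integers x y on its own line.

√45 → a₀=6, period (1,2,2,2,1,12); ℓ=6 even so k=5
k=0  a_k=6  p_k/q_k = 6/1
k=1  a_k=1  p_k/q_k = 7/1
k=2  a_k=2  p_k/q_k = 20/3
…
k=4  a_k=2  p_k/q_k = 114/17
k=5  a_k=1  p_k/q_k = 161/24
fundamental: x₁=161, y₁=24  (since 25921 − 45·576 = 1)
k=2:  x_2 = 161·161+45·24·24 = 51841,  y_2 = 161·24+24·161 = 7728
k=3:  x_3 = 161·51841+45·24·7728 = 16692641,  y_3 = 161·7728+24·51841 = 2488392
k=4:  x_4 = 161·16692641+45·24·2488392 = 5374978561,  y_4 = 161·2488392+24·16692641 = 801254496

161 24
51841 7728
16692641 2488392
5374978561 801254496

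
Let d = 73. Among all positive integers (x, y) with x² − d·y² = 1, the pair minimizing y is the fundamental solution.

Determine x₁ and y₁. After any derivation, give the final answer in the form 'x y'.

√73 = [8; 1,1,5,5,1,1,16, …], period ℓ=7 (odd) → k=13
step 0: (8, 1)  from 8·(1,0) + (0,1)
…
step 2: (17, 2)  from 1·(9,1) + (8,1)
step 3: (94, 11)  from 5·(17,2) + (9,1)
…
step 5: (581, 68)  from 1·(487,57) + (94,11)
step 6: (1068, 125)  from 1·(581,68) + (487,57)
…
step 8: (18737, 2193)  from 1·(17669,2068) + (1068,125)
step 9: (36406, 4261)  from 1·(18737,2193) + (17669,2068)
…
step 11: (1040241, 121751)  from 5·(200767,23498) + (36406,4261)
step 12: (1241008, 145249)  from 1·(1040241,121751) + (200767,23498)
step 13: (2281249, 267000)  from 1·(1241008,145249) + (1040241,121751)
fundamental: x₁=2281249, y₁=267000  (since 5204097000001 − 73·71289000000 = 1)

2281249 267000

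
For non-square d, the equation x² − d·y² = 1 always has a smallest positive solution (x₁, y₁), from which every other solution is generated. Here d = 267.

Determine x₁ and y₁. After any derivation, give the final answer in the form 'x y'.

√267 → a₀=16, period (2,1,15,1,2,32); ℓ=6 even so k=5
a_0=16:  p_0=16·1+0=16,  q_0=16·0+1=1
…
a_3=15:  p_3=15·49+33=768,  q_3=15·3+2=47
a_4=1:  p_4=1·768+49=817,  q_4=1·47+3=50
a_5=2:  p_5=2·817+768=2402,  q_5=2·50+47=147
(x₁, y₁) = (2402, 147);  2402² − 267·147² = 1 ✓

2402 147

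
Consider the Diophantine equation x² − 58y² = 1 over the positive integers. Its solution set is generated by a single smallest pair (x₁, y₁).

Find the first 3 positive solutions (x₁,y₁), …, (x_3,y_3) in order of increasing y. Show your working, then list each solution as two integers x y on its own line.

19603 2574
768555217 100916244
30131975818099 3956522259690

√58 = [7; 1,1,1,1,1,1,14, …], period ℓ=7 (odd) → k=13
i=0: a=7 ⇒ p=7, q=1
i=1: a=1 ⇒ p=8, q=1
…
i=4: a=1 ⇒ p=38, q=5
…
i=7: a=14 ⇒ p=1447, q=190
…
i=12: a=1 ⇒ p=12071, q=1585
i=13: a=1 ⇒ p=19603, q=2574
→ (19603, 2574).  Check: 19603²=384277609, 58·2574²=384277608, difference 1.
(x_2, y_2) = (19603·19603 + 58·2574·2574, 19603·2574 + 2574·19603) = (768555217, 100916244)
(x_3, y_3) = (19603·768555217 + 58·2574·100916244, 19603·100916244 + 2574·768555217) = (30131975818099, 3956522259690)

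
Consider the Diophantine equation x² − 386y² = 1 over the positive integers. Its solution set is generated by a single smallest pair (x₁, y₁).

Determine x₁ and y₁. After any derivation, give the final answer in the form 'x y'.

111555 5678

d=386: √d = [19; 1,1,1,4,1,18,1,4,1,1,1,38] (ℓ=12, even), read p_11/q_11
i=0: a=19 ⇒ p=19, q=1
i=1: a=1 ⇒ p=20, q=1
…
i=4: a=4 ⇒ p=275, q=14
…
i=6: a=18 ⇒ p=6287, q=320
i=7: a=1 ⇒ p=6621, q=337
i=8: a=4 ⇒ p=32771, q=1668
i=9: a=1 ⇒ p=39392, q=2005
i=10: a=1 ⇒ p=72163, q=3673
i=11: a=1 ⇒ p=111555, q=5678
(x₁, y₁) = (111555, 5678);  111555² − 386·5678² = 1 ✓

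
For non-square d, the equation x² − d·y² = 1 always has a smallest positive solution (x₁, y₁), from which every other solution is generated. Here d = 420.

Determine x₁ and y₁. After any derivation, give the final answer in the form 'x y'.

√420 → a₀=20, period (2,40); ℓ=2 even so k=1
i=0: a=20 ⇒ p=20, q=1
i=1: a=2 ⇒ p=41, q=2
fundamental: x₁=41, y₁=2  (since 1681 − 420·4 = 1)

41 2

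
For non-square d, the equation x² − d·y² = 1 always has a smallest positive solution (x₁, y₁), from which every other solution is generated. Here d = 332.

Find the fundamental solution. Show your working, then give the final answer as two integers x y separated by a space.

d=332: √d = [18; 4,1,1,8,1,1,4,36] (ℓ=8, even), read p_7/q_7
step 0: (18, 1)  from 18·(1,0) + (0,1)
step 1: (73, 4)  from 4·(18,1) + (1,0)
step 2: (91, 5)  from 1·(73,4) + (18,1)
…
step 5: (1567, 86)  from 1·(1403,77) + (164,9)
step 6: (2970, 163)  from 1·(1567,86) + (1403,77)
step 7: (13447, 738)  from 4·(2970,163) + (1567,86)
(x₁, y₁) = (13447, 738);  13447² − 332·738² = 1 ✓

13447 738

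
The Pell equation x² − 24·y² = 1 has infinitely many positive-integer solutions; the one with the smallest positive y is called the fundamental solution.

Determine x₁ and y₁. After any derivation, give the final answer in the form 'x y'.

√24 = [4; 1,8, …], period ℓ=2 (even) → k=1
step 0: (4, 1)  from 4·(1,0) + (0,1)
step 1: (5, 1)  from 1·(4,1) + (1,0)
→ (5, 1).  Check: 5²=25, 24·1²=24, difference 1.

5 1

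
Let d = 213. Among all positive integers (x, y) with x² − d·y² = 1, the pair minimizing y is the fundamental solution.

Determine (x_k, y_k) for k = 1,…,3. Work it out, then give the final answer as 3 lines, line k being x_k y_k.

√213 = [14; 1,1,2,6,1,8,1,6,2,1,1,28, …], period ℓ=12 (even) → k=11
a_0=14:  p_0=14·1+0=14,  q_0=14·0+1=1
a_1=1:  p_1=1·14+1=15,  q_1=1·1+0=1
a_2=1:  p_2=1·15+14=29,  q_2=1·1+1=2
…
a_4=6:  p_4=6·73+29=467,  q_4=6·5+2=32
…
a_9=2:  p_9=2·36749+5327=78825,  q_9=2·2518+365=5401
a_10=1:  p_10=1·78825+36749=115574,  q_10=1·5401+2518=7919
a_11=1:  p_11=1·115574+78825=194399,  q_11=1·7919+5401=13320
→ (194399, 13320).  Check: 194399²=37790971201, 213·13320²=37790971200, difference 1.
(194399+13320√213)^2 = 75581942401 + 5178789360√213
(194399+13320√213)^3 = 29386108041429599 + 2013502945575960√213

194399 13320
75581942401 5178789360
29386108041429599 2013502945575960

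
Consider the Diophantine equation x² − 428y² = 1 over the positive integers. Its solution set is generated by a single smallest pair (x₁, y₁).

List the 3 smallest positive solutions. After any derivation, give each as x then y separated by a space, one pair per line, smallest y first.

1850887 89466
6851565373537 331182912684
25362946559057703751 1225964295417811950

[20; 1,2,4,1,5,10,5,1,4,2,1,40] for √428; ℓ=12 ⇒ convergent index 11
step 0: (20, 1)  from 20·(1,0) + (0,1)
step 1: (21, 1)  from 1·(20,1) + (1,0)
…
step 3: (269, 13)  from 4·(62,3) + (21,1)
…
step 5: (1924, 93)  from 5·(331,16) + (269,13)
step 6: (19571, 946)  from 10·(1924,93) + (331,16)
step 7: (99779, 4823)  from 5·(19571,946) + (1924,93)
step 8: (119350, 5769)  from 1·(99779,4823) + (19571,946)
step 9: (577179, 27899)  from 4·(119350,5769) + (99779,4823)
step 10: (1273708, 61567)  from 2·(577179,27899) + (119350,5769)
step 11: (1850887, 89466)  from 1·(1273708,61567) + (577179,27899)
fundamental: x₁=1850887, y₁=89466  (since 3425782686769 − 428·8004165156 = 1)
(1850887+89466√428)^2 = 6851565373537 + 331182912684√428
(1850887+89466√428)^3 = 25362946559057703751 + 1225964295417811950√428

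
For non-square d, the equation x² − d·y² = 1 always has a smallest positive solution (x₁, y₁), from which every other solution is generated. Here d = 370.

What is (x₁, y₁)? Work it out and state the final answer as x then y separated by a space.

d=370: √d = [19; 4,4,38] (ℓ=3, odd), read p_5/q_5
i=0: a=19 ⇒ p=19, q=1
…
i=2: a=4 ⇒ p=327, q=17
i=3: a=38 ⇒ p=12503, q=650
i=4: a=4 ⇒ p=50339, q=2617
i=5: a=4 ⇒ p=213859, q=11118
(x₁, y₁) = (213859, 11118);  213859² − 370·11118² = 1 ✓

213859 11118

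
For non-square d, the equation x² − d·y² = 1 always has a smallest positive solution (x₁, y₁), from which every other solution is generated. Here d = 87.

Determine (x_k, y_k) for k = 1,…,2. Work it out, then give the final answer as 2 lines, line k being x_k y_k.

28 3
1567 168

√87 = [9; 3,18, …], period ℓ=2 (even) → k=1
k=0  a_k=9  p_k/q_k = 9/1
k=1  a_k=3  p_k/q_k = 28/3
(x₁, y₁) = (28, 3);  28² − 87·3² = 1 ✓
k=2:  x_2 = 28·28+87·3·3 = 1567,  y_2 = 28·3+3·28 = 168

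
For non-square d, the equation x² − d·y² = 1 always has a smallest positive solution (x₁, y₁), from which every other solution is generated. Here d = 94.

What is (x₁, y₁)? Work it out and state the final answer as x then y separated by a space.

2143295 221064

d=94: √d = [9; 1,2,3,1,1,…,2,1,18] (ℓ=16, even), read p_15/q_15
k=0  a_k=9  p_k/q_k = 9/1
k=1  a_k=1  p_k/q_k = 10/1
k=2  a_k=2  p_k/q_k = 29/3
…
k=4  a_k=1  p_k/q_k = 126/13
k=5  a_k=1  p_k/q_k = 223/23
…
k=7  a_k=1  p_k/q_k = 1464/151
k=8  a_k=8  p_k/q_k = 12953/1336
…
k=13  a_k=3  p_k/q_k = 652934/67345
k=14  a_k=2  p_k/q_k = 1490361/153719
k=15  a_k=1  p_k/q_k = 2143295/221064
→ (2143295, 221064).  Check: 2143295²=4593713457025, 94·221064²=4593713457024, difference 1.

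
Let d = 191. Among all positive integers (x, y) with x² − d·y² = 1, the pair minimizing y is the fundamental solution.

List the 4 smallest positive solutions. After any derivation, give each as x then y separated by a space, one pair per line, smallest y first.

√191 → a₀=13, period (1,4,1,1,3,…,4,1,26); ℓ=16 even so k=15
a_0=13:  p_0=13·1+0=13,  q_0=13·0+1=1
…
a_3=1:  p_3=1·69+14=83,  q_3=1·5+1=6
…
a_5=3:  p_5=3·152+83=539,  q_5=3·11+6=39
a_6=2:  p_6=2·539+152=1230,  q_6=2·39+11=89
a_7=2:  p_7=2·1230+539=2999,  q_7=2·89+39=217
a_8=13:  p_8=13·2999+1230=40217,  q_8=13·217+89=2910
a_9=2:  p_9=2·40217+2999=83433,  q_9=2·2910+217=6037
…
a_14=4:  p_14=4·1616447+911765=7377553,  q_14=4·116962+65973=533821
a_15=1:  p_15=1·7377553+1616447=8994000,  q_15=1·533821+116962=650783
(x₁, y₁) = (8994000, 650783);  8994000² − 191·650783² = 1 ✓
(x_2, y_2) = (8994000·8994000 + 191·650783·650783, 8994000·650783 + 650783·8994000) = (161784071999999, 11706284604000)
(x_3, y_3) = (8994000·161784071999999 + 191·650783·11706284604000, 8994000·11706284604000 + 650783·161784071999999) = (2910171887135973018000, 210572647456751349217)
(x_4, y_4) = (8994000·2910171887135973018000 + 191·650783·210572647456751349217, 8994000·210572647456751349217 + 650783·2910171887135973018000) = (52348171905801720863712000001, 3787780782452031563430792000)

8994000 650783
161784071999999 11706284604000
2910171887135973018000 210572647456751349217
52348171905801720863712000001 3787780782452031563430792000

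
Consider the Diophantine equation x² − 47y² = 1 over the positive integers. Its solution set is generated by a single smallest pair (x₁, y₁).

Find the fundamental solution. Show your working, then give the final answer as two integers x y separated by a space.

[6; 1,5,1,12] for √47; ℓ=4 ⇒ convergent index 3
i=0: a=6 ⇒ p=6, q=1
…
i=2: a=5 ⇒ p=41, q=6
i=3: a=1 ⇒ p=48, q=7
(x₁, y₁) = (48, 7);  48² − 47·7² = 1 ✓

48 7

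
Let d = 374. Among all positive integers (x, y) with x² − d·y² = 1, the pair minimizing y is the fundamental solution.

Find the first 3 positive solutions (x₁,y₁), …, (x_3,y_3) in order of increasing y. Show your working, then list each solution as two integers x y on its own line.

3365 174
22646449 1171020
152410598405 7880964426

√374 → a₀=19, period (2,1,18,1,2,38); ℓ=6 even so k=5
step 0: (19, 1)  from 19·(1,0) + (0,1)
…
step 4: (1141, 59)  from 1·(1083,56) + (58,3)
step 5: (3365, 174)  from 2·(1141,59) + (1083,56)
(x₁, y₁) = (3365, 174);  3365² − 374·174² = 1 ✓
(x_2, y_2) = (3365·3365 + 374·174·174, 3365·174 + 174·3365) = (22646449, 1171020)
(x_3, y_3) = (3365·22646449 + 374·174·1171020, 3365·1171020 + 174·22646449) = (152410598405, 7880964426)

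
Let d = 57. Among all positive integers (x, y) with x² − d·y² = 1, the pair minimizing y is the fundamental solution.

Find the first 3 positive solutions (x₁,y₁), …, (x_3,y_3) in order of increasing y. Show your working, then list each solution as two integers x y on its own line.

√57 → a₀=7, period (1,1,4,1,1,14); ℓ=6 even so k=5
step 0: (7, 1)  from 7·(1,0) + (0,1)
step 1: (8, 1)  from 1·(7,1) + (1,0)
step 2: (15, 2)  from 1·(8,1) + (7,1)
step 3: (68, 9)  from 4·(15,2) + (8,1)
step 4: (83, 11)  from 1·(68,9) + (15,2)
step 5: (151, 20)  from 1·(83,11) + (68,9)
fundamental: x₁=151, y₁=20  (since 22801 − 57·400 = 1)
(151+20√57)^2 = 45601 + 6040√57
(151+20√57)^3 = 13771351 + 1824060√57

151 20
45601 6040
13771351 1824060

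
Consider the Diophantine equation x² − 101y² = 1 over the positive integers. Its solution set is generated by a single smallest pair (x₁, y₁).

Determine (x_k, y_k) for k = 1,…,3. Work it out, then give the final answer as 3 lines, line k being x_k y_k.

201 20
80801 8040
32481801 3232060

√101 → a₀=10, period (20); ℓ=1 odd so k=1
a_0=10:  p_0=10·1+0=10,  q_0=10·0+1=1
a_1=20:  p_1=20·10+1=201,  q_1=20·1+0=20
fundamental: x₁=201, y₁=20  (since 40401 − 101·400 = 1)
k=2:  x_2 = 201·201+101·20·20 = 80801,  y_2 = 201·20+20·201 = 8040
k=3:  x_3 = 201·80801+101·20·8040 = 32481801,  y_3 = 201·8040+20·80801 = 3232060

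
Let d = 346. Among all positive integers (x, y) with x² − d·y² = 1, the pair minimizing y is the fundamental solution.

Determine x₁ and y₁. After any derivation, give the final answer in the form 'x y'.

17299 930

√346 = [18; 1,1,1,1,36, …], period ℓ=5 (odd) → k=9
k=0  a_k=18  p_k/q_k = 18/1
…
k=8  a_k=1  p_k/q_k = 10398/559
k=9  a_k=1  p_k/q_k = 17299/930
fundamental: x₁=17299, y₁=930  (since 299255401 − 346·864900 = 1)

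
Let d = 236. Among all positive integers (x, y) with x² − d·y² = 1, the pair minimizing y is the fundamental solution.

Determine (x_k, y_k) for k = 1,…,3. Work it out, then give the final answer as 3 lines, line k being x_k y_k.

561799 36570
631236232801 41089978860
709255768702176199 46168618067101710

√236 → a₀=15, period (2,1,3,5,1,6,1,5,3,1,2,30); ℓ=12 even so k=11
step 0: (15, 1)  from 15·(1,0) + (0,1)
step 1: (31, 2)  from 2·(15,1) + (1,0)
…
step 3: (169, 11)  from 3·(46,3) + (31,2)
step 4: (891, 58)  from 5·(169,11) + (46,3)
step 5: (1060, 69)  from 1·(891,58) + (169,11)
step 6: (7251, 472)  from 6·(1060,69) + (891,58)
…
step 8: (48806, 3177)  from 5·(8311,541) + (7251,472)
step 9: (154729, 10072)  from 3·(48806,3177) + (8311,541)
step 10: (203535, 13249)  from 1·(154729,10072) + (48806,3177)
step 11: (561799, 36570)  from 2·(203535,13249) + (154729,10072)
→ (561799, 36570).  Check: 561799²=315618116401, 236·36570²=315618116400, difference 1.
n=2: (561799,36570)∘(561799,36570) = (561799·561799+236·36570·36570, 561799·36570+36570·561799) = (631236232801,41089978860)
n=3: (631236232801,41089978860)∘(561799,36570) = (561799·631236232801+236·36570·41089978860, 561799·41089978860+36570·631236232801) = (709255768702176199,46168618067101710)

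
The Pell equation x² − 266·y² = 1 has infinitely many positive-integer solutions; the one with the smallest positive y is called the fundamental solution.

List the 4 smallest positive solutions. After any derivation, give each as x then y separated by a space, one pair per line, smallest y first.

685 42
938449 57540
1285674445 78829758
1761373051201 107996710920

[16; 3,4,3,32] for √266; ℓ=4 ⇒ convergent index 3
i=0: a=16 ⇒ p=16, q=1
…
i=2: a=4 ⇒ p=212, q=13
i=3: a=3 ⇒ p=685, q=42
→ (685, 42).  Check: 685²=469225, 266·42²=469224, difference 1.
(x_2, y_2) = (685·685 + 266·42·42, 685·42 + 42·685) = (938449, 57540)
(x_3, y_3) = (685·938449 + 266·42·57540, 685·57540 + 42·938449) = (1285674445, 78829758)
(x_4, y_4) = (685·1285674445 + 266·42·78829758, 685·78829758 + 42·1285674445) = (1761373051201, 107996710920)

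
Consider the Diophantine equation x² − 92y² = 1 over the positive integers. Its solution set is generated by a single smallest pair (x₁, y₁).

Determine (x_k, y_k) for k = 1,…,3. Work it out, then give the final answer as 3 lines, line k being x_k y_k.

1151 120
2649601 276240
6099380351 635904360

√92 = [9; 1,1,2,4,2,1,1,18, …], period ℓ=8 (even) → k=7
step 0: (9, 1)  from 9·(1,0) + (0,1)
step 1: (10, 1)  from 1·(9,1) + (1,0)
step 2: (19, 2)  from 1·(10,1) + (9,1)
step 3: (48, 5)  from 2·(19,2) + (10,1)
step 4: (211, 22)  from 4·(48,5) + (19,2)
step 5: (470, 49)  from 2·(211,22) + (48,5)
step 6: (681, 71)  from 1·(470,49) + (211,22)
step 7: (1151, 120)  from 1·(681,71) + (470,49)
(x₁, y₁) = (1151, 120);  1151² − 92·120² = 1 ✓
n=2: (1151,120)∘(1151,120) = (1151·1151+92·120·120, 1151·120+120·1151) = (2649601,276240)
n=3: (2649601,276240)∘(1151,120) = (1151·2649601+92·120·276240, 1151·276240+120·2649601) = (6099380351,635904360)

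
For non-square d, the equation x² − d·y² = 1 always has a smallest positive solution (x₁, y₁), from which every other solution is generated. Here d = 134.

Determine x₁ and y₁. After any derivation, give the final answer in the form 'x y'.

[11; 1,1,2,1,3,…,1,1,22] for √134; ℓ=14 ⇒ convergent index 13
i=0: a=11 ⇒ p=11, q=1
i=1: a=1 ⇒ p=12, q=1
…
i=3: a=2 ⇒ p=58, q=5
…
i=5: a=3 ⇒ p=301, q=26
i=6: a=1 ⇒ p=382, q=33
…
i=8: a=1 ⇒ p=4503, q=389
i=9: a=3 ⇒ p=17630, q=1523
i=10: a=1 ⇒ p=22133, q=1912
i=11: a=2 ⇒ p=61896, q=5347
i=12: a=1 ⇒ p=84029, q=7259
i=13: a=1 ⇒ p=145925, q=12606
→ (145925, 12606).  Check: 145925²=21294105625, 134·12606²=21294105624, difference 1.

145925 12606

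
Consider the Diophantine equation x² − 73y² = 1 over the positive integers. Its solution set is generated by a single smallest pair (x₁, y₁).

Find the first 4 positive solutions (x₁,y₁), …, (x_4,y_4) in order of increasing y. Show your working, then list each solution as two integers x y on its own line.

2281249 267000
10408194000001 1218186966000
47487364308614281249 5557975596000801000
216661004683313632776000001 25358252540801244373932000

√73 → a₀=8, period (1,1,5,5,1,1,16); ℓ=7 odd so k=13
i=0: a=8 ⇒ p=8, q=1
i=1: a=1 ⇒ p=9, q=1
…
i=4: a=5 ⇒ p=487, q=57
i=5: a=1 ⇒ p=581, q=68
…
i=8: a=1 ⇒ p=18737, q=2193
i=9: a=1 ⇒ p=36406, q=4261
…
i=11: a=5 ⇒ p=1040241, q=121751
i=12: a=1 ⇒ p=1241008, q=145249
i=13: a=1 ⇒ p=2281249, q=267000
fundamental: x₁=2281249, y₁=267000  (since 5204097000001 − 73·71289000000 = 1)
n=2: (2281249,267000)∘(2281249,267000) = (2281249·2281249+73·267000·267000, 2281249·267000+267000·2281249) = (10408194000001,1218186966000)
n=3: (10408194000001,1218186966000)∘(2281249,267000) = (2281249·10408194000001+73·267000·1218186966000, 2281249·1218186966000+267000·10408194000001) = (47487364308614281249,5557975596000801000)
n=4: (47487364308614281249,5557975596000801000)∘(2281249,267000) = (2281249·47487364308614281249+73·267000·5557975596000801000, 2281249·5557975596000801000+267000·47487364308614281249) = (216661004683313632776000001,25358252540801244373932000)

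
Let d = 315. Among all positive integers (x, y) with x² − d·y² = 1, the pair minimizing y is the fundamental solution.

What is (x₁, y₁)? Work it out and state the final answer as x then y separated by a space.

√315 = [17; 1,2,1,34, …], period ℓ=4 (even) → k=3
step 0: (17, 1)  from 17·(1,0) + (0,1)
step 1: (18, 1)  from 1·(17,1) + (1,0)
step 2: (53, 3)  from 2·(18,1) + (17,1)
step 3: (71, 4)  from 1·(53,3) + (18,1)
(x₁, y₁) = (71, 4);  71² − 315·4² = 1 ✓

71 4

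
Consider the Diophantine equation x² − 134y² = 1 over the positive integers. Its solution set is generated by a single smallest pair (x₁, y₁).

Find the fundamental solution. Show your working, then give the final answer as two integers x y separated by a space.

145925 12606

√134 → a₀=11, period (1,1,2,1,3,…,1,1,22); ℓ=14 even so k=13
i=0: a=11 ⇒ p=11, q=1
i=1: a=1 ⇒ p=12, q=1
i=2: a=1 ⇒ p=23, q=2
…
i=4: a=1 ⇒ p=81, q=7
i=5: a=3 ⇒ p=301, q=26
i=6: a=1 ⇒ p=382, q=33
i=7: a=10 ⇒ p=4121, q=356
i=8: a=1 ⇒ p=4503, q=389
i=9: a=3 ⇒ p=17630, q=1523
i=10: a=1 ⇒ p=22133, q=1912
…
i=12: a=1 ⇒ p=84029, q=7259
i=13: a=1 ⇒ p=145925, q=12606
→ (145925, 12606).  Check: 145925²=21294105625, 134·12606²=21294105624, difference 1.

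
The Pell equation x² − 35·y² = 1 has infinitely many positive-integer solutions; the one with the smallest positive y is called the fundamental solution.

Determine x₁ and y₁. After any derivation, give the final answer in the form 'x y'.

[5; 1,10] for √35; ℓ=2 ⇒ convergent index 1
i=0: a=5 ⇒ p=5, q=1
i=1: a=1 ⇒ p=6, q=1
(x₁, y₁) = (6, 1);  6² − 35·1² = 1 ✓

6 1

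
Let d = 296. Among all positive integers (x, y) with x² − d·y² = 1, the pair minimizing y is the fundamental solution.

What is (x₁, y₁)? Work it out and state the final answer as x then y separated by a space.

d=296: √d = [17; 4,1,7,1,4,34] (ℓ=6, even), read p_5/q_5
step 0: (17, 1)  from 17·(1,0) + (0,1)
step 1: (69, 4)  from 4·(17,1) + (1,0)
step 2: (86, 5)  from 1·(69,4) + (17,1)
step 3: (671, 39)  from 7·(86,5) + (69,4)
step 4: (757, 44)  from 1·(671,39) + (86,5)
step 5: (3699, 215)  from 4·(757,44) + (671,39)
fundamental: x₁=3699, y₁=215  (since 13682601 − 296·46225 = 1)

3699 215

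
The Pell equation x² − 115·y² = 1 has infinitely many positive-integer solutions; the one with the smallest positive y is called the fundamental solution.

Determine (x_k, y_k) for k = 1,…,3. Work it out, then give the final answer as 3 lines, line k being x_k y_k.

√115 → a₀=10, period (1,2,1,1,1,1,1,2,1,20); ℓ=10 even so k=9
a_0=10:  p_0=10·1+0=10,  q_0=10·0+1=1
a_1=1:  p_1=1·10+1=11,  q_1=1·1+0=1
a_2=2:  p_2=2·11+10=32,  q_2=2·1+1=3
a_3=1:  p_3=1·32+11=43,  q_3=1·3+1=4
…
a_5=1:  p_5=1·75+43=118,  q_5=1·7+4=11
a_6=1:  p_6=1·118+75=193,  q_6=1·11+7=18
a_7=1:  p_7=1·193+118=311,  q_7=1·18+11=29
a_8=2:  p_8=2·311+193=815,  q_8=2·29+18=76
a_9=1:  p_9=1·815+311=1126,  q_9=1·76+29=105
fundamental: x₁=1126, y₁=105  (since 1267876 − 115·11025 = 1)
(x_2, y_2) = (1126·1126 + 115·105·105, 1126·105 + 105·1126) = (2535751, 236460)
(x_3, y_3) = (1126·2535751 + 115·105·236460, 1126·236460 + 105·2535751) = (5710510126, 532507815)

1126 105
2535751 236460
5710510126 532507815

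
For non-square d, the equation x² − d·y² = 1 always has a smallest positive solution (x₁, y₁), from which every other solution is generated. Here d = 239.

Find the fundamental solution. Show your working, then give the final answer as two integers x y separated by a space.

[15; 2,5,1,2,4,15,4,2,1,5,2,30] for √239; ℓ=12 ⇒ convergent index 11
i=0: a=15 ⇒ p=15, q=1
i=1: a=2 ⇒ p=31, q=2
i=2: a=5 ⇒ p=170, q=11
…
i=6: a=15 ⇒ p=37907, q=2452
…
i=8: a=2 ⇒ p=346141, q=22390
i=9: a=1 ⇒ p=500258, q=32359
i=10: a=5 ⇒ p=2847431, q=184185
i=11: a=2 ⇒ p=6195120, q=400729
fundamental: x₁=6195120, y₁=400729  (since 38379511814400 − 239·160583731441 = 1)

6195120 400729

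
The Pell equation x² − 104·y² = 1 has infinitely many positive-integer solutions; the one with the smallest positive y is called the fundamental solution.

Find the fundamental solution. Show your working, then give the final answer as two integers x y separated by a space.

[10; 5,20] for √104; ℓ=2 ⇒ convergent index 1
k=0  a_k=10  p_k/q_k = 10/1
k=1  a_k=5  p_k/q_k = 51/5
fundamental: x₁=51, y₁=5  (since 2601 − 104·25 = 1)

51 5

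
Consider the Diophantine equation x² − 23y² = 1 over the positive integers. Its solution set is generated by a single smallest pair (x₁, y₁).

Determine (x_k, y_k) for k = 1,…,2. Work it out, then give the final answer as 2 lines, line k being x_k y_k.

24 5
1151 240

d=23: √d = [4; 1,3,1,8] (ℓ=4, even), read p_3/q_3
i=0: a=4 ⇒ p=4, q=1
i=1: a=1 ⇒ p=5, q=1
i=2: a=3 ⇒ p=19, q=4
i=3: a=1 ⇒ p=24, q=5
→ (24, 5).  Check: 24²=576, 23·5²=575, difference 1.
(24+5√23)^2 = 1151 + 240√23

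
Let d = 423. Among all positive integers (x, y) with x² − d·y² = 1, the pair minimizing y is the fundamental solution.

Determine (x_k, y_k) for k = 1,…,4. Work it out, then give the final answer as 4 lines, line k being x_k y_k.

[20; 1,1,3,4,3,1,1,40] for √423; ℓ=8 ⇒ convergent index 7
a_0=20:  p_0=20·1+0=20,  q_0=20·0+1=1
…
a_2=1:  p_2=1·21+20=41,  q_2=1·1+1=2
…
a_6=1:  p_6=1·1995+617=2612,  q_6=1·97+30=127
a_7=1:  p_7=1·2612+1995=4607,  q_7=1·127+97=224
(x₁, y₁) = (4607, 224);  4607² − 423·224² = 1 ✓
(4607+224√423)^2 = 42448897 + 2063936√423
(4607+224√423)^3 = 391124132351 + 19017106080√423
(4607+224√423)^4 = 3603817713033217 + 175223613357184√423

4607 224
42448897 2063936
391124132351 19017106080
3603817713033217 175223613357184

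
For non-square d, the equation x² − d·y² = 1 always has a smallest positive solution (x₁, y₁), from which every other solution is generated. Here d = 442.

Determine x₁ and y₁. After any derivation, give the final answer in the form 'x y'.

√442 = [21; 42, …], period ℓ=1 (odd) → k=1
a_0=21:  p_0=21·1+0=21,  q_0=21·0+1=1
a_1=42:  p_1=42·21+1=883,  q_1=42·1+0=42
fundamental: x₁=883, y₁=42  (since 779689 − 442·1764 = 1)

883 42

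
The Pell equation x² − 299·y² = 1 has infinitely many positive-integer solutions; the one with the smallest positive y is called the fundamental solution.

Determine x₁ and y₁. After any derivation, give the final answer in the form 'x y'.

√299 = [17; 3,2,3,34, …], period ℓ=4 (even) → k=3
a_0=17:  p_0=17·1+0=17,  q_0=17·0+1=1
a_1=3:  p_1=3·17+1=52,  q_1=3·1+0=3
a_2=2:  p_2=2·52+17=121,  q_2=2·3+1=7
a_3=3:  p_3=3·121+52=415,  q_3=3·7+3=24
(x₁, y₁) = (415, 24);  415² − 299·24² = 1 ✓

415 24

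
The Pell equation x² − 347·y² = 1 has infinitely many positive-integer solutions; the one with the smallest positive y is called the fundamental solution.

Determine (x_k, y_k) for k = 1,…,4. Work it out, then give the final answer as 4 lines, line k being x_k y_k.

641602 34443
823306252807 44197395372
1056469876826312026 56714274530897445
1355666371822207590758497 72775983935101527618408

√347 → a₀=18, period (1,1,1,2,4,…,1,1,36); ℓ=14 even so k=13
step 0: (18, 1)  from 18·(1,0) + (0,1)
step 1: (19, 1)  from 1·(18,1) + (1,0)
step 2: (37, 2)  from 1·(19,1) + (18,1)
step 3: (56, 3)  from 1·(37,2) + (19,1)
step 4: (149, 8)  from 2·(56,3) + (37,2)
step 5: (652, 35)  from 4·(149,8) + (56,3)
step 6: (801, 43)  from 1·(652,35) + (149,8)
step 7: (14269, 766)  from 17·(801,43) + (652,35)
step 8: (15070, 809)  from 1·(14269,766) + (801,43)
step 9: (74549, 4002)  from 4·(15070,809) + (14269,766)
step 10: (164168, 8813)  from 2·(74549,4002) + (15070,809)
step 11: (238717, 12815)  from 1·(164168,8813) + (74549,4002)
step 12: (402885, 21628)  from 1·(238717,12815) + (164168,8813)
step 13: (641602, 34443)  from 1·(402885,21628) + (238717,12815)
(x₁, y₁) = (641602, 34443);  641602² − 347·34443² = 1 ✓
k=2:  x_2 = 641602·641602+347·34443·34443 = 823306252807,  y_2 = 641602·34443+34443·641602 = 44197395372
k=3:  x_3 = 641602·823306252807+347·34443·44197395372 = 1056469876826312026,  y_3 = 641602·44197395372+34443·823306252807 = 56714274530897445
k=4:  x_4 = 641602·1056469876826312026+347·34443·56714274530897445 = 1355666371822207590758497,  y_4 = 641602·56714274530897445+34443·1056469876826312026 = 72775983935101527618408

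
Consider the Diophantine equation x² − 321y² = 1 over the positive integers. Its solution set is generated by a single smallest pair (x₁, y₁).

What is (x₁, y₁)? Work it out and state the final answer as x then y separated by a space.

d=321: √d = [17; 1,10,1,34] (ℓ=4, even), read p_3/q_3
step 0: (17, 1)  from 17·(1,0) + (0,1)
step 1: (18, 1)  from 1·(17,1) + (1,0)
step 2: (197, 11)  from 10·(18,1) + (17,1)
step 3: (215, 12)  from 1·(197,11) + (18,1)
fundamental: x₁=215, y₁=12  (since 46225 − 321·144 = 1)

215 12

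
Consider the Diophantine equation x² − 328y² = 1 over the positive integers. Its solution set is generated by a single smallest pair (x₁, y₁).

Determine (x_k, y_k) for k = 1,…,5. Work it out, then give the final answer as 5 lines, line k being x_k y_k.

[18; 9,36] for √328; ℓ=2 ⇒ convergent index 1
step 0: (18, 1)  from 18·(1,0) + (0,1)
step 1: (163, 9)  from 9·(18,1) + (1,0)
(x₁, y₁) = (163, 9);  163² − 328·9² = 1 ✓
k=2:  x_2 = 163·163+328·9·9 = 53137,  y_2 = 163·9+9·163 = 2934
k=3:  x_3 = 163·53137+328·9·2934 = 17322499,  y_3 = 163·2934+9·53137 = 956475
k=4:  x_4 = 163·17322499+328·9·956475 = 5647081537,  y_4 = 163·956475+9·17322499 = 311807916
k=5:  x_5 = 163·5647081537+328·9·311807916 = 1840931258563,  y_5 = 163·311807916+9·5647081537 = 101648424141

163 9
53137 2934
17322499 956475
5647081537 311807916
1840931258563 101648424141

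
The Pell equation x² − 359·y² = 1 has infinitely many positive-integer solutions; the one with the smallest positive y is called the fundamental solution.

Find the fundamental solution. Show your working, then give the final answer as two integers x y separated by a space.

360 19

d=359: √d = [18; 1,17,1,36] (ℓ=4, even), read p_3/q_3
k=0  a_k=18  p_k/q_k = 18/1
k=1  a_k=1  p_k/q_k = 19/1
k=2  a_k=17  p_k/q_k = 341/18
k=3  a_k=1  p_k/q_k = 360/19
(x₁, y₁) = (360, 19);  360² − 359·19² = 1 ✓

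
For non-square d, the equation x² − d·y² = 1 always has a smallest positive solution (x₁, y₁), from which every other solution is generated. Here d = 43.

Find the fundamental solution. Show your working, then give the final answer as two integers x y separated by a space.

d=43: √d = [6; 1,1,3,1,5,1,3,1,1,12] (ℓ=10, even), read p_9/q_9
i=0: a=6 ⇒ p=6, q=1
i=1: a=1 ⇒ p=7, q=1
i=2: a=1 ⇒ p=13, q=2
i=3: a=3 ⇒ p=46, q=7
i=4: a=1 ⇒ p=59, q=9
i=5: a=5 ⇒ p=341, q=52
…
i=8: a=1 ⇒ p=1941, q=296
i=9: a=1 ⇒ p=3482, q=531
→ (3482, 531).  Check: 3482²=12124324, 43·531²=12124323, difference 1.

3482 531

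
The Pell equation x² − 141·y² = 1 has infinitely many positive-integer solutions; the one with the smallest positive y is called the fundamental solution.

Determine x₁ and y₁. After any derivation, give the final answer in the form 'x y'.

d=141: √d = [11; 1,6,1,22] (ℓ=4, even), read p_3/q_3
k=0  a_k=11  p_k/q_k = 11/1
k=1  a_k=1  p_k/q_k = 12/1
k=2  a_k=6  p_k/q_k = 83/7
k=3  a_k=1  p_k/q_k = 95/8
(x₁, y₁) = (95, 8);  95² − 141·8² = 1 ✓

95 8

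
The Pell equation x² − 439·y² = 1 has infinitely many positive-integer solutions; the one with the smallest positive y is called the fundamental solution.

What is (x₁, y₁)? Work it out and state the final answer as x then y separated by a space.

d=439: √d = [20; 1,19,1,40] (ℓ=4, even), read p_3/q_3
k=0  a_k=20  p_k/q_k = 20/1
k=1  a_k=1  p_k/q_k = 21/1
k=2  a_k=19  p_k/q_k = 419/20
k=3  a_k=1  p_k/q_k = 440/21
→ (440, 21).  Check: 440²=193600, 439·21²=193599, difference 1.

440 21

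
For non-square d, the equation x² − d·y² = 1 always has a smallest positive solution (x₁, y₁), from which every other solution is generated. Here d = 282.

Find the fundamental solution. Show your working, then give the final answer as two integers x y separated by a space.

2351 140

[16; 1,3,1,4,1,3,1,32] for √282; ℓ=8 ⇒ convergent index 7
k=0  a_k=16  p_k/q_k = 16/1
…
k=2  a_k=3  p_k/q_k = 67/4
k=3  a_k=1  p_k/q_k = 84/5
k=4  a_k=4  p_k/q_k = 403/24
…
k=6  a_k=3  p_k/q_k = 1864/111
k=7  a_k=1  p_k/q_k = 2351/140
→ (2351, 140).  Check: 2351²=5527201, 282·140²=5527200, difference 1.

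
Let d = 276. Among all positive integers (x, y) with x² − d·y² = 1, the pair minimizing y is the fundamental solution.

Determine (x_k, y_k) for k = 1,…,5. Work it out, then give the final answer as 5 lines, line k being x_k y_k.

√276 → a₀=16, period (1,1,1,1,2,2,2,1,1,1,1,32); ℓ=12 even so k=11
a_0=16:  p_0=16·1+0=16,  q_0=16·0+1=1
…
a_2=1:  p_2=1·17+16=33,  q_2=1·1+1=2
…
a_5=2:  p_5=2·83+50=216,  q_5=2·5+3=13
…
a_10=1:  p_10=1·3007+1761=4768,  q_10=1·181+106=287
a_11=1:  p_11=1·4768+3007=7775,  q_11=1·287+181=468
→ (7775, 468).  Check: 7775²=60450625, 276·468²=60450624, difference 1.
(7775+468√276)^2 = 120901249 + 7277400√276
(7775+468√276)^3 = 1880014414175 + 113163569532√276
(7775+468√276)^4 = 29234224019520001 + 1759693498945200√276
(7775+468√276)^5 = 454592181623521601375 + 27363233795434290468√276

7775 468
120901249 7277400
1880014414175 113163569532
29234224019520001 1759693498945200
454592181623521601375 27363233795434290468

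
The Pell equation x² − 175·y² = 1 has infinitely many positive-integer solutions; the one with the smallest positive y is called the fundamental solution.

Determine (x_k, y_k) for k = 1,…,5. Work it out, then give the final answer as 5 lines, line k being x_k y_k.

√175 → a₀=13, period (4,2,1,2,4,26); ℓ=6 even so k=5
k=0  a_k=13  p_k/q_k = 13/1
…
k=2  a_k=2  p_k/q_k = 119/9
…
k=4  a_k=2  p_k/q_k = 463/35
k=5  a_k=4  p_k/q_k = 2024/153
→ (2024, 153).  Check: 2024²=4096576, 175·153²=4096575, difference 1.
k=2:  x_2 = 2024·2024+175·153·153 = 8193151,  y_2 = 2024·153+153·2024 = 619344
k=3:  x_3 = 2024·8193151+175·153·619344 = 33165873224,  y_3 = 2024·619344+153·8193151 = 2507104359
k=4:  x_4 = 2024·33165873224+175·153·2507104359 = 134255446617601,  y_4 = 2024·2507104359+153·33165873224 = 10148757825888
k=5:  x_5 = 2024·134255446617601+175·153·10148757825888 = 543466014742175624,  y_5 = 2024·10148757825888+153·134255446617601 = 41082169172090265

2024 153
8193151 619344
33165873224 2507104359
134255446617601 10148757825888
543466014742175624 41082169172090265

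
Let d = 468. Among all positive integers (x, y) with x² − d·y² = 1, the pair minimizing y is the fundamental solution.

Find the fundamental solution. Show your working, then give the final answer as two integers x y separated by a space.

649 30

[21; 1,1,1,2,1,1,1,42] for √468; ℓ=8 ⇒ convergent index 7
k=0  a_k=21  p_k/q_k = 21/1
…
k=5  a_k=1  p_k/q_k = 238/11
k=6  a_k=1  p_k/q_k = 411/19
k=7  a_k=1  p_k/q_k = 649/30
fundamental: x₁=649, y₁=30  (since 421201 − 468·900 = 1)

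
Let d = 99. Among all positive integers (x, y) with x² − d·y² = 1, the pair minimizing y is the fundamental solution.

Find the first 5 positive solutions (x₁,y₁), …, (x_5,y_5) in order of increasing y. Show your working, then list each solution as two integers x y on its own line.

√99 = [9; 1,18, …], period ℓ=2 (even) → k=1
step 0: (9, 1)  from 9·(1,0) + (0,1)
step 1: (10, 1)  from 1·(9,1) + (1,0)
→ (10, 1).  Check: 10²=100, 99·1²=99, difference 1.
k=2:  x_2 = 10·10+99·1·1 = 199,  y_2 = 10·1+1·10 = 20
k=3:  x_3 = 10·199+99·1·20 = 3970,  y_3 = 10·20+1·199 = 399
k=4:  x_4 = 10·3970+99·1·399 = 79201,  y_4 = 10·399+1·3970 = 7960
k=5:  x_5 = 10·79201+99·1·7960 = 1580050,  y_5 = 10·7960+1·79201 = 158801

10 1
199 20
3970 399
79201 7960
1580050 158801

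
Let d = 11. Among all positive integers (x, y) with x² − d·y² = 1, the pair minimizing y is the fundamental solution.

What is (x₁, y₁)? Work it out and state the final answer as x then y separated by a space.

d=11: √d = [3; 3,6] (ℓ=2, even), read p_1/q_1
k=0  a_k=3  p_k/q_k = 3/1
k=1  a_k=3  p_k/q_k = 10/3
fundamental: x₁=10, y₁=3  (since 100 − 11·9 = 1)

10 3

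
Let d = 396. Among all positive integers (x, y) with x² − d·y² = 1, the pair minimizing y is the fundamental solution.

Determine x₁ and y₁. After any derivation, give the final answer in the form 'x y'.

√396 → a₀=19, period (1,8,1,38); ℓ=4 even so k=3
step 0: (19, 1)  from 19·(1,0) + (0,1)
step 1: (20, 1)  from 1·(19,1) + (1,0)
step 2: (179, 9)  from 8·(20,1) + (19,1)
step 3: (199, 10)  from 1·(179,9) + (20,1)
fundamental: x₁=199, y₁=10  (since 39601 − 396·100 = 1)

199 10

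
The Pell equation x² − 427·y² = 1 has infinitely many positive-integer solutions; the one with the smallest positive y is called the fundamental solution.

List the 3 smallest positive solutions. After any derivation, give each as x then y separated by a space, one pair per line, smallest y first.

62 3
7687 372
953126 46125

d=427: √d = [20; 1,1,1,40] (ℓ=4, even), read p_3/q_3
i=0: a=20 ⇒ p=20, q=1
i=1: a=1 ⇒ p=21, q=1
i=2: a=1 ⇒ p=41, q=2
i=3: a=1 ⇒ p=62, q=3
(x₁, y₁) = (62, 3);  62² − 427·3² = 1 ✓
k=2:  x_2 = 62·62+427·3·3 = 7687,  y_2 = 62·3+3·62 = 372
k=3:  x_3 = 62·7687+427·3·372 = 953126,  y_3 = 62·372+3·7687 = 46125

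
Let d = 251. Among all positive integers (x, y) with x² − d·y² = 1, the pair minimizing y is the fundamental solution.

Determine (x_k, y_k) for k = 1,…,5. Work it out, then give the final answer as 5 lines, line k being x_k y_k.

√251 = [15; 1,5,2,1,2,…,5,1,30, …], period ℓ=14 (even) → k=13
a_0=15:  p_0=15·1+0=15,  q_0=15·0+1=1
a_1=1:  p_1=1·15+1=16,  q_1=1·1+0=1
a_2=5:  p_2=5·16+15=95,  q_2=5·1+1=6
a_3=2:  p_3=2·95+16=206,  q_3=2·6+1=13
a_4=1:  p_4=1·206+95=301,  q_4=1·13+6=19
a_5=2:  p_5=2·301+206=808,  q_5=2·19+13=51
…
a_7=15:  p_7=15·1917+808=29563,  q_7=15·121+51=1866
…
a_10=1:  p_10=1·151649+61043=212692,  q_10=1·9572+3853=13425
a_11=2:  p_11=2·212692+151649=577033,  q_11=2·13425+9572=36422
a_12=5:  p_12=5·577033+212692=3097857,  q_12=5·36422+13425=195535
a_13=1:  p_13=1·3097857+577033=3674890,  q_13=1·195535+36422=231957
(x₁, y₁) = (3674890, 231957);  3674890² − 251·231957² = 1 ✓
n=2: (3674890,231957)∘(3674890,231957) = (3674890·3674890+251·231957·231957, 3674890·231957+231957·3674890) = (27009633024199,1704832919460)
n=3: (27009633024199,1704832919460)∘(3674890,231957) = (3674890·27009633024199+251·231957·1704832919460, 3674890·1704832919460+231957·27009633024199) = (198514860608593651330,12530146894788486843)
n=4: (198514860608593651330,12530146894788486843)∘(3674890,231957) = (3674890·198514860608593651330+251·231957·12530146894788486843, 3674890·12530146894788486843+231957·198514860608593651330) = (1459040552203802437039183201,92093823044376819996025080)
n=5: (1459040552203802437039183201,92093823044376819996025080)∘(3674890,231957) = (3674890·1459040552203802437039183201+251·231957·92093823044376819996025080, 3674890·92093823044376819996025080+231957·1459040552203802437039183201) = (10723627069776264560841239313394450,676869338735087333923490423995557)

3674890 231957
27009633024199 1704832919460
198514860608593651330 12530146894788486843
1459040552203802437039183201 92093823044376819996025080
10723627069776264560841239313394450 676869338735087333923490423995557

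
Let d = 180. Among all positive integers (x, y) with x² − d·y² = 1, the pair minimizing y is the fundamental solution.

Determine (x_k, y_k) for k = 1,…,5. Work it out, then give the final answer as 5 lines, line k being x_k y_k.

161 12
51841 3864
16692641 1244196
5374978561 400627248
1730726404001 129000729660

[13; 2,2,2,26] for √180; ℓ=4 ⇒ convergent index 3
a_0=13:  p_0=13·1+0=13,  q_0=13·0+1=1
…
a_2=2:  p_2=2·27+13=67,  q_2=2·2+1=5
a_3=2:  p_3=2·67+27=161,  q_3=2·5+2=12
fundamental: x₁=161, y₁=12  (since 25921 − 180·144 = 1)
n=2: (161,12)∘(161,12) = (161·161+180·12·12, 161·12+12·161) = (51841,3864)
n=3: (51841,3864)∘(161,12) = (161·51841+180·12·3864, 161·3864+12·51841) = (16692641,1244196)
n=4: (16692641,1244196)∘(161,12) = (161·16692641+180·12·1244196, 161·1244196+12·16692641) = (5374978561,400627248)
n=5: (5374978561,400627248)∘(161,12) = (161·5374978561+180·12·400627248, 161·400627248+12·5374978561) = (1730726404001,129000729660)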